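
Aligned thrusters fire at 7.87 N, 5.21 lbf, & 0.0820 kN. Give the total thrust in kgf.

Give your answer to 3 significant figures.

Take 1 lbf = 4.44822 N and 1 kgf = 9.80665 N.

11.5 kgf

7.87 N (already N)
5.21 lbf × 4.44822 → 23.1752 N
0.0820 kN × 1000 → 82 N
Sum: 7.87 + 23.1752 + 82 = 113.045 N
In kgf: 113.045 / 9.80665 = 11.5274 kgf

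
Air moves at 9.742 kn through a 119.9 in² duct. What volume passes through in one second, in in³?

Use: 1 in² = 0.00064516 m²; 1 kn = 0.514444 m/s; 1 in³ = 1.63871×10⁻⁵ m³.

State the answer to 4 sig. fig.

9.742 kn × 0.514444 = 5.01171 m/s
119.9 in² × 0.00064516 = 0.0773547 m²
V = v × A × t = 5.01171 m/s × 0.0773547 m² × 1 s = 0.387679 m³
0.387679 m³ ÷ (1.63871×10⁻⁵ m³/in³) = 23657.6 in³

2.366×10⁴ in³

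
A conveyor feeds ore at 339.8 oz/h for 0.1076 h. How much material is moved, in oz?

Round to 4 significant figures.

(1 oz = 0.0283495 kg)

36.56 oz

339.8 oz/h → 0.00267588 kg/s
0.1076 h → 387.36 s
m = ṁ × t = 0.00267588 × 387.36 = 1.03653 kg
In oz: 1.03653 / 0.0283495 = 36.5625 oz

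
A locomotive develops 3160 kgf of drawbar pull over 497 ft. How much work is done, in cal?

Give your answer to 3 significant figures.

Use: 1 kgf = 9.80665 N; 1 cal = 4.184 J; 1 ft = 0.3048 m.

1.12×10⁶ cal

3160 kgf × 9.80665 = 30989 N
497 ft × 0.3048 = 151.486 m
W = F × d = 30989 N × 151.486 m = 4.6944×10⁶ J
4.6944×10⁶ J ÷ (4.184 J/cal) = 1.12199×10⁶ cal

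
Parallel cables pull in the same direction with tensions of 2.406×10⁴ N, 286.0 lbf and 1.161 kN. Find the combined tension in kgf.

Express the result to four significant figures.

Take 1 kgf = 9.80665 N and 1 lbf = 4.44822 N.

2702 kgf

2.406×10⁴ N (already N)
286.0 lbf × 4.44822 → 1272.19 N
1.161 kN × 1000 → 1161 N
Combined: 24060 + 1272.19 + 1161 = 26493.2 N
In kgf: 26493.2 / 9.80665 = 2701.55 kgf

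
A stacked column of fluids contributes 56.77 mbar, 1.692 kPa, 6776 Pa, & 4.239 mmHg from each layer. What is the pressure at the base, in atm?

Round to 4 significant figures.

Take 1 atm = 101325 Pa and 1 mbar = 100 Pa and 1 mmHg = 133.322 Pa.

56.77 mbar × 100 = 5677 Pa
1.692 kPa × 1000 = 1692 Pa
6776 Pa (already Pa)
4.239 mmHg × 133.322 = 565.152 Pa
Combined: 5677 + 1692 + 6776 + 565.152 = 14710.2 Pa
In atm: 14710.2 / 101325 = 0.145178 atm

0.1452 atm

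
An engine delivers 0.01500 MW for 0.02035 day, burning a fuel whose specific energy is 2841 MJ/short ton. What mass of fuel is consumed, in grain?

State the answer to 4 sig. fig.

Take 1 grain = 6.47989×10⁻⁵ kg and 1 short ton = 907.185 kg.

0.01500 MW → 15000 W
0.02035 day → 1758.24 s
E = P × t = 15000 × 1758.24 = 2.63736×10⁷ J
2841 MJ/short ton → 3.13167×10⁶ J/kg
m = E / e_s = 2.63736×10⁷ / 3.13167×10⁶ = 8.42158 kg
In grain: 8.42158 / 6.47989×10⁻⁵ = 129965 grain

1.300×10⁵ grain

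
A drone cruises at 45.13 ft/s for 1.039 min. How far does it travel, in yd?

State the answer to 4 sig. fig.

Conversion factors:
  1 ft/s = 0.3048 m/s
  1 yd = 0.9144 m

937.8 yd

45.13 ft/s × 0.3048 → 13.7556 m/s
1.039 min × 60 → 62.34 s
d = v × t = 13.7556 m/s × 62.34 s = 857.524 m
857.524 m ÷ (0.9144 m/yd) = 937.8 yd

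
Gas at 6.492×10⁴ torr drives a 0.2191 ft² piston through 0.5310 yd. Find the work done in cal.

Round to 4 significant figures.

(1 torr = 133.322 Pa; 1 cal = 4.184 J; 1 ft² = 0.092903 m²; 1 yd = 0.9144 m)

2.045×10⁴ cal

6.492×10⁴ torr → 8.65526×10⁶ Pa
0.2191 ft² → 0.020355 m²
F = P × A = 8.65526×10⁶ × 0.020355 = 176178 N
0.5310 yd → 0.485546 m
W = F × d = 176178 × 0.485546 = 85542.5 J
In cal: 85542.5 / 4.184 = 20445.1 cal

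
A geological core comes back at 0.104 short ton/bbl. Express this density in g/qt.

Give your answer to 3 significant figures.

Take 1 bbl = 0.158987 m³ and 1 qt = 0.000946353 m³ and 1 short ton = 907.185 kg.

562 g/qt

0.104 short ton/bbl × 907.185 kg/short ton ÷ 0.158987 m³/bbl = 593.427 kg/m³
593.427 kg/m³ ÷ 0.001 kg/g × 0.000946353 m³/qt = 561.591 g/qt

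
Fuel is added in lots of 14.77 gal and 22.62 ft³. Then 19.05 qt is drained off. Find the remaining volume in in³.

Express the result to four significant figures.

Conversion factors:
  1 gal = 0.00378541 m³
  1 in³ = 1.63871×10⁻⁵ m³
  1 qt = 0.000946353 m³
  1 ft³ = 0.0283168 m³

4.140×10⁴ in³

14.77 gal × 0.00378541 = 0.0559105 m³
22.62 ft³ × 0.0283168 = 0.640526 m³
19.05 qt × 0.000946353 = 0.018028 m³
Net: 0.0559105 + 0.640526 − 0.018028 = 0.678409 m³
In in³: 0.678409 / 1.63871×10⁻⁵ = 41399 in³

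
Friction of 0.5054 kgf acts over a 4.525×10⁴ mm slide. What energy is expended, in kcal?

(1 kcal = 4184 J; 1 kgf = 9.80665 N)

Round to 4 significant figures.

0.5054 kgf × 9.80665 → 4.95628 N
4.525×10⁴ mm × 0.001 → 45.25 m
W = F × d = 4.95628 N × 45.25 m = 224.272 J
224.272 J ÷ (4184 J/kcal) = 0.0536023 kcal

0.05360 kcal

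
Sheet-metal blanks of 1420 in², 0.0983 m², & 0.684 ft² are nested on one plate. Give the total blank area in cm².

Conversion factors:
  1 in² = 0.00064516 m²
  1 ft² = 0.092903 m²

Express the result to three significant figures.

1.08×10⁴ cm²

1420 in² × 0.00064516 = 0.916127 m²
0.0983 m² (already m²)
0.684 ft² × 0.092903 = 0.0635457 m²
Sum: 0.916127 + 0.0983 + 0.0635457 = 1.07797 m²
In cm²: 1.07797 / 0.0001 = 10779.7 cm²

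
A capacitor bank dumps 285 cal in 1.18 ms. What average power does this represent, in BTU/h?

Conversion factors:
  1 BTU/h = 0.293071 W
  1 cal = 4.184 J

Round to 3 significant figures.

3.45×10⁶ BTU/h

285 cal × 4.184 → 1192.44 J
1.18 ms × 0.001 → 0.00118 s
P = E / t = 1192.44 J / 0.00118 s = 1.01054×10⁶ W
1.01054×10⁶ W ÷ (0.293071 W/BTU/h) = 3.44811×10⁶ BTU/h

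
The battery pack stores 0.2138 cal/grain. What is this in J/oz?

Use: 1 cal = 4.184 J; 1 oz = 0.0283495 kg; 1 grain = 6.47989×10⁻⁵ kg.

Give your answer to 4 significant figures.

391.4 J/oz

0.2138 cal/grain × 4.184 J/cal ÷ 6.47989×10⁻⁵ kg/grain = 13804.9 J/kg
13804.9 J/kg × 0.0283495 kg/oz = 391.362 J/oz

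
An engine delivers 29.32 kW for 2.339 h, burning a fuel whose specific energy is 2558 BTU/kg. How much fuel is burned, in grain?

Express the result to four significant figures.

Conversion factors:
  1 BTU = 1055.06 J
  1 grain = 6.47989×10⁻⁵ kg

29.32 kW → 29320 W
2.339 h → 8420.4 s
E = P × t = 29320 × 8420.4 = 2.46886×10⁸ J
2558 BTU/kg → 2.69884×10⁶ J/kg
m = E / e_s = 2.46886×10⁸ / 2.69884×10⁶ = 91.4786 kg
In grain: 91.4786 / 6.47989×10⁻⁵ = 1.41173×10⁶ grain

1.412×10⁶ grain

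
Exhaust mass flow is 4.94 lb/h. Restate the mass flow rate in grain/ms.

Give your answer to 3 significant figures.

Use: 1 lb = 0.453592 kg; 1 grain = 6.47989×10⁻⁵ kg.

4.94 lb/h × 0.453592 kg/lb ÷ 3600 s/h = 6.22429×10⁻⁴ kg/s
6.22429×10⁻⁴ kg/s ÷ 6.47989×10⁻⁵ kg/grain × 0.001 s/ms = 0.00960555 grain/ms

0.00961 grain/ms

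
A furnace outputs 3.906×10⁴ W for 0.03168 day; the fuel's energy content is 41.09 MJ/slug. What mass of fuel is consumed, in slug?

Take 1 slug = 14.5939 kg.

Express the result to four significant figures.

0.03168 day → 2737.15 s
E = P × t = 39060 × 2737.15 = 1.06913×10⁸ J
41.09 MJ/slug → 2.81556×10⁶ J/kg
m = E / e_s = 1.06913×10⁸ / 2.81556×10⁶ = 37.9722 kg
In slug: 37.9722 / 14.5939 = 2.60192 slug

2.602 slug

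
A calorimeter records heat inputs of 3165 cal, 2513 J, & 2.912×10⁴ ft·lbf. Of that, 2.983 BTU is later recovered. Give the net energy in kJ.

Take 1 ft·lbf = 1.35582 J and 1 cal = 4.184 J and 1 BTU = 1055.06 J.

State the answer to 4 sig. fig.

3165 cal × 4.184 = 13242.4 J
2513 J (already J)
2.912×10⁴ ft·lbf × 1.35582 = 39481.5 J
2.983 BTU × 1055.06 = 3147.24 J
Net: 13242.4 + 2513 + 39481.5 − 3147.24 = 52089.7 J
In kJ: 52089.7 / 1000 = 52.0897 kJ

52.09 kJ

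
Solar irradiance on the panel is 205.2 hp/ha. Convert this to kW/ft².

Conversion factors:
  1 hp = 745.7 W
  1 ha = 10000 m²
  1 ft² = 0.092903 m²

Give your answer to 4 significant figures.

205.2 hp/ha × 745.7 W/hp ÷ 10000 m²/ha = 15.3018 W/m²
15.3018 W/m² ÷ 1000 W/kW × 0.092903 m²/ft² = 0.00142158 kW/ft²

0.001422 kW/ft²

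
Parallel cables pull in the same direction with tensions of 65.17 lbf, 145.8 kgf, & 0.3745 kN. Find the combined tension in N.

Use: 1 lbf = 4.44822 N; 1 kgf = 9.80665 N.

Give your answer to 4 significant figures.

65.17 lbf × 4.44822 = 289.89 N
145.8 kgf × 9.80665 = 1429.81 N
0.3745 kN × 1000 = 374.5 N
Sum: 289.89 + 1429.81 + 374.5 = 2094.2 N

2094 N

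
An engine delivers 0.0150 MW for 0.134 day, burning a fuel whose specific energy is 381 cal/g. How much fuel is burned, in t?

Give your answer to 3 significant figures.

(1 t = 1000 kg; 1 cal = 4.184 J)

0.0150 MW → 15000 W
0.134 day → 11577.6 s
E = P × t = 15000 × 11577.6 = 1.73664×10⁸ J
381 cal/g → 1.5941×10⁶ J/kg
m = E / e_s = 1.73664×10⁸ / 1.5941×10⁶ = 108.942 kg
In t: 108.942 / 1000 = 0.108942 t

0.109 t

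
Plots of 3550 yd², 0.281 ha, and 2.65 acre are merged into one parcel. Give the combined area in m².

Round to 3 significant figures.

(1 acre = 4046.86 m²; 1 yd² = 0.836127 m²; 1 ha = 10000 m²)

3550 yd² × 0.836127 = 2968.25 m²
0.281 ha × 10000 = 2810 m²
2.65 acre × 4046.86 = 10724.2 m²
Sum: 2968.25 + 2810 + 10724.2 = 16502.4 m²

1.65×10⁴ m²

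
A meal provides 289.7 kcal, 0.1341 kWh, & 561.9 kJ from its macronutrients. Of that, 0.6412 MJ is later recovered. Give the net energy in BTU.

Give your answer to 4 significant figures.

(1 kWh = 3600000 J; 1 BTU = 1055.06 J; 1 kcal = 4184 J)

1531 BTU

289.7 kcal × 4184 = 1.2121×10⁶ J
0.1341 kWh × 3600000 = 482760 J
561.9 kJ × 1000 = 561900 J
0.6412 MJ × 1000000 = 641200 J
Net: 1.2121×10⁶ + 482760 + 561900 − 641200 = 1.61556×10⁶ J
In BTU: 1.61556×10⁶ / 1055.06 = 1531.25 BTU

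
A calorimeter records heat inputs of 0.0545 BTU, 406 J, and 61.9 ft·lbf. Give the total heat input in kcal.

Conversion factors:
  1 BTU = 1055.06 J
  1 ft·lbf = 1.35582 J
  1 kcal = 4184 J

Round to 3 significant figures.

0.131 kcal

0.0545 BTU × 1055.06 = 57.5008 J
406 J (already J)
61.9 ft·lbf × 1.35582 = 83.9253 J
Combined: 57.5008 + 406 + 83.9253 = 547.426 J
In kcal: 547.426 / 4184 = 0.130838 kcal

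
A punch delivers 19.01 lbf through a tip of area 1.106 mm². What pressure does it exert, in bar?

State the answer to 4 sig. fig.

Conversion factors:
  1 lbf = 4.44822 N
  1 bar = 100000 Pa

764.6 bar

19.01 lbf × 4.44822 = 84.5607 N
1.106 mm² × 10⁻⁶ = 1.106×10⁻⁶ m²
P = F / A = 84.5607 N / 1.106×10⁻⁶ m² = 7.64563×10⁷ Pa
7.64563×10⁷ Pa ÷ (100000 Pa/bar) = 764.563 bar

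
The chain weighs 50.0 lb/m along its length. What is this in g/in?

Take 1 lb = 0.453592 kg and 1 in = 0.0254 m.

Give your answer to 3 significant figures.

576 g/in

50.0 lb/m × 0.453592 kg/lb = 22.6796 kg/m
22.6796 kg/m ÷ 0.001 kg/g × 0.0254 m/in = 576.062 g/in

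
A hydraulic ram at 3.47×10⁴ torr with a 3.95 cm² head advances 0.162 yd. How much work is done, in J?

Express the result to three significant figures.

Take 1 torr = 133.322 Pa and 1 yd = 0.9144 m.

271 J

3.47×10⁴ torr → 4.62627×10⁶ Pa
3.95 cm² → 3.95×10⁻⁴ m²
F = P × A = 4.62627×10⁶ × 3.95×10⁻⁴ = 1827.38 N
0.162 yd → 0.148133 m
W = F × d = 1827.38 × 0.148133 = 270.695 J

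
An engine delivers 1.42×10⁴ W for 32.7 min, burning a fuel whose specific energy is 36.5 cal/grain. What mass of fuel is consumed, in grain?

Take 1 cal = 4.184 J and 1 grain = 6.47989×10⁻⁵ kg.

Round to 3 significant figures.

1.82×10⁵ grain

32.7 min → 1962 s
E = P × t = 14200 × 1962 = 2.78604×10⁷ J
36.5 cal/grain → 2.35677×10⁶ J/kg
m = E / e_s = 2.78604×10⁷ / 2.35677×10⁶ = 11.8214 kg
In grain: 11.8214 / 6.47989×10⁻⁵ = 182432 grain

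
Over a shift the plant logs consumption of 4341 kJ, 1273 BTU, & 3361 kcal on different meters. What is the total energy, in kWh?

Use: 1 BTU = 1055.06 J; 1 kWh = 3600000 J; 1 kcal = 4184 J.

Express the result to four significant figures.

4341 kJ × 1000 = 4.341×10⁶ J
1273 BTU × 1055.06 = 1.34309×10⁶ J
3361 kcal × 4184 = 1.40624×10⁷ J
Combined: 4.341×10⁶ + 1.34309×10⁶ + 1.40624×10⁷ = 1.97465×10⁷ J
In kWh: 1.97465×10⁷ / 3600000 = 5.48514 kWh

5.485 kWh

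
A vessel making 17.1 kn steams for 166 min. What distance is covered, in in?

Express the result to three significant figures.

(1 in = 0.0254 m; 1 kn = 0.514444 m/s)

17.1 kn × 0.514444 → 8.79699 m/s
166 min × 60 → 9960 s
d = v × t = 8.79699 m/s × 9960 s = 87618 m
87618 m ÷ (0.0254 m/in) = 3.44953×10⁶ in

3.45×10⁶ in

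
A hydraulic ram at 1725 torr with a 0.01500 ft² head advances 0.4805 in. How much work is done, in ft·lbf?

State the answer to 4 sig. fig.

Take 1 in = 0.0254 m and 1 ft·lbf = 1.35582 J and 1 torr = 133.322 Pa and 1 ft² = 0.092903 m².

2.885 ft·lbf

1725 torr → 229980 Pa
0.01500 ft² → 0.00139354 m²
F = P × A = 229980 × 0.00139354 = 320.486 N
0.4805 in → 0.0122047 m
W = F × d = 320.486 × 0.0122047 = 3.91144 J
In ft·lbf: 3.91144 / 1.35582 = 2.88493 ft·lbf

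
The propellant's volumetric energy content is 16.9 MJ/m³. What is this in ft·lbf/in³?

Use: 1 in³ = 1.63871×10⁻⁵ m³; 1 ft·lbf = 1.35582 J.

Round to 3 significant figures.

16.9 MJ/m³ × 1000000 J/MJ = 1.69×10⁷ J/m³
1.69×10⁷ J/m³ ÷ 1.35582 J/ft·lbf × 1.63871×10⁻⁵ m³/in³ = 204.262 ft·lbf/in³

204 ft·lbf/in³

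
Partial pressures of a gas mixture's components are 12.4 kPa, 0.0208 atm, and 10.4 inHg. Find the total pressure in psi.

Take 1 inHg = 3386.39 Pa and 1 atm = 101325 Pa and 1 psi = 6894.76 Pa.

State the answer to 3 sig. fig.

12.4 kPa × 1000 → 12400 Pa
0.0208 atm × 101325 → 2107.56 Pa
10.4 inHg × 3386.39 → 35218.5 Pa
Combined: 12400 + 2107.56 + 35218.5 = 49726.1 Pa
In psi: 49726.1 / 6894.76 = 7.21216 psi

7.21 psi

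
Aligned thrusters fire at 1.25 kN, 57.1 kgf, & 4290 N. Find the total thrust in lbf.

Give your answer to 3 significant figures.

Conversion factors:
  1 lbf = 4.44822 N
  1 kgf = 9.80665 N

1370 lbf

1.25 kN × 1000 → 1250 N
57.1 kgf × 9.80665 → 559.96 N
4290 N (already N)
Combined: 1250 + 559.96 + 4290 = 6099.96 N
In lbf: 6099.96 / 4.44822 = 1371.33 lbf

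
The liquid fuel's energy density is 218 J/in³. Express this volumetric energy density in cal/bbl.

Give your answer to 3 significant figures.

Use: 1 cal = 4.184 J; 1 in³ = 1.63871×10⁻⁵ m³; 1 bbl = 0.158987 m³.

5.06×10⁵ cal/bbl

218 J/in³ ÷ 1.63871×10⁻⁵ m³/in³ = 1.33031×10⁷ J/m³
1.33031×10⁷ J/m³ ÷ 4.184 J/cal × 0.158987 m³/bbl = 505502 cal/bbl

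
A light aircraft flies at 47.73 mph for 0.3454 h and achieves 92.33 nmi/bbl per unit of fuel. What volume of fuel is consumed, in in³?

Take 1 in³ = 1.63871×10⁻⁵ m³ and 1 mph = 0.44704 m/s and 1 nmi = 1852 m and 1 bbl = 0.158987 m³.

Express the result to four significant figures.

47.73 mph → 21.3372 m/s
0.3454 h → 1243.44 s
d = v × t = 21.3372 × 1243.44 = 26531.5 m
92.33 nmi/bbl → 1.07553×10⁶ m/m³
V = d / (distance per unit fuel) = 26531.5 / 1.07553×10⁶ = 0.0246683 m³
In in³: 0.0246683 / 1.63871×10⁻⁵ = 1505.35 in³

1505 in³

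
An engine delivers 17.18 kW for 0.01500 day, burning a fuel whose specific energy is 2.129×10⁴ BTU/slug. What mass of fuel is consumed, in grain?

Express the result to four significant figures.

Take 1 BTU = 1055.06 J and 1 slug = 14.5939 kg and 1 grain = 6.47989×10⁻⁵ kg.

17.18 kW → 17180 W
0.01500 day → 1296 s
E = P × t = 17180 × 1296 = 2.22653×10⁷ J
2.129×10⁴ BTU/slug → 1.53915×10⁶ J/kg
m = E / e_s = 2.22653×10⁷ / 1.53915×10⁶ = 14.466 kg
In grain: 14.466 / 6.47989×10⁻⁵ = 223245 grain

2.232×10⁵ grain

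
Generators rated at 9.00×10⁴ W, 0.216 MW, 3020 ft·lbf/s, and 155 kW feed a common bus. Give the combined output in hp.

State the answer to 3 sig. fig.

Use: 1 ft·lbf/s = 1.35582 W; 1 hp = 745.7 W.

9.00×10⁴ W (already W)
0.216 MW × 1000000 = 216000 W
3020 ft·lbf/s × 1.35582 = 4094.58 W
155 kW × 1000 = 155000 W
Sum: 90000 + 216000 + 4094.58 + 155000 = 465095 W
In hp: 465095 / 745.7 = 623.703 hp

624 hp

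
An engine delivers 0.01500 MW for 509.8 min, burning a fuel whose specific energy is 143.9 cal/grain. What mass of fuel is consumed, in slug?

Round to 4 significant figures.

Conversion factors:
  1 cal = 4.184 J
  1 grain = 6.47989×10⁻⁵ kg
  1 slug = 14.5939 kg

0.01500 MW → 15000 W
509.8 min → 30588 s
E = P × t = 15000 × 30588 = 4.5882×10⁸ J
143.9 cal/grain → 9.29148×10⁶ J/kg
m = E / e_s = 4.5882×10⁸ / 9.29148×10⁶ = 49.3807 kg
In slug: 49.3807 / 14.5939 = 3.38365 slug

3.384 slug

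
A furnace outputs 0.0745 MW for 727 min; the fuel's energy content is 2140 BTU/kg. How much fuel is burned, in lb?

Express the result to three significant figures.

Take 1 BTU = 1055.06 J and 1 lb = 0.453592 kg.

3170 lb

0.0745 MW → 74500 W
727 min → 43620 s
E = P × t = 74500 × 43620 = 3.24969×10⁹ J
2140 BTU/kg → 2.25783×10⁶ J/kg
m = E / e_s = 3.24969×10⁹ / 2.25783×10⁶ = 1439.3 kg
In lb: 1439.3 / 0.453592 = 3173.12 lb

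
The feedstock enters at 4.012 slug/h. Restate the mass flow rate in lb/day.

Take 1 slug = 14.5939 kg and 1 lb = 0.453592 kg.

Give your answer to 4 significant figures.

3098 lb/day

4.012 slug/h × 14.5939 kg/slug ÷ 3600 s/h = 0.0162641 kg/s
0.0162641 kg/s ÷ 0.453592 kg/lb × 86400 s/day = 3097.98 lb/day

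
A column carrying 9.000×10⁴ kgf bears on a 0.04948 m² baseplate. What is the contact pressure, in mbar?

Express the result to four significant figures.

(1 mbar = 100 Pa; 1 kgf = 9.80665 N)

9.000×10⁴ kgf × 9.80665 → 882598 N
P = F / A = 882598 N / 0.04948 m² = 1.78375×10⁷ Pa
1.78375×10⁷ Pa ÷ (100 Pa/mbar) = 178375 mbar

1.784×10⁵ mbar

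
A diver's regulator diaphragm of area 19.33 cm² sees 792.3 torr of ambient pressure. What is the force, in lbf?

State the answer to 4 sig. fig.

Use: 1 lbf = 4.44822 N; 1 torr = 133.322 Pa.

45.90 lbf

792.3 torr × 133.322 → 105631 Pa
19.33 cm² × 0.0001 → 0.001933 m²
F = P × A = 105631 Pa × 0.001933 m² = 204.185 N
204.185 N ÷ (4.44822 N/lbf) = 45.9026 lbf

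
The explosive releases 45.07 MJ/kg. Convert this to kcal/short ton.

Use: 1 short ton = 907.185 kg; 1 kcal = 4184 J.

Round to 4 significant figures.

9.772×10⁶ kcal/short ton

45.07 MJ/kg × 1000000 J/MJ = 4.507×10⁷ J/kg
4.507×10⁷ J/kg ÷ 4184 J/kcal × 907.185 kg/short ton = 9.77219×10⁶ kcal/short ton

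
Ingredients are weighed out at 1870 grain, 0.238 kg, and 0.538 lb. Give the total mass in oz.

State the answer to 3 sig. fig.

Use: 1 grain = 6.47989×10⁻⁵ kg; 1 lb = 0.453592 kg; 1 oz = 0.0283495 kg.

1870 grain × 6.47989×10⁻⁵ → 0.121174 kg
0.238 kg (already kg)
0.538 lb × 0.453592 → 0.244032 kg
Combined: 0.121174 + 0.238 + 0.244032 = 0.603206 kg
In oz: 0.603206 / 0.0283495 = 21.2775 oz

21.3 oz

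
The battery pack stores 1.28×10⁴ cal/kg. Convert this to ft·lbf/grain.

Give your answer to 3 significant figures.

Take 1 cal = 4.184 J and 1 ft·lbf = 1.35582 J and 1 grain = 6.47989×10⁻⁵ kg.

2.56 ft·lbf/grain

1.28×10⁴ cal/kg × 4.184 J/cal = 53555.2 J/kg
53555.2 J/kg ÷ 1.35582 J/ft·lbf × 6.47989×10⁻⁵ kg/grain = 2.55957 ft·lbf/grain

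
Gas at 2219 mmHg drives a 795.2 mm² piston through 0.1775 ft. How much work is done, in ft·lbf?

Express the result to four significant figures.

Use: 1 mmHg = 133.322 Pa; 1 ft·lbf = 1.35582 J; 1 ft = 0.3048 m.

9.387 ft·lbf

2219 mmHg → 295842 Pa
795.2 mm² → 7.952×10⁻⁴ m²
F = P × A = 295842 × 7.952×10⁻⁴ = 235.254 N
0.1775 ft → 0.054102 m
W = F × d = 235.254 × 0.054102 = 12.7277 J
In ft·lbf: 12.7277 / 1.35582 = 9.38746 ft·lbf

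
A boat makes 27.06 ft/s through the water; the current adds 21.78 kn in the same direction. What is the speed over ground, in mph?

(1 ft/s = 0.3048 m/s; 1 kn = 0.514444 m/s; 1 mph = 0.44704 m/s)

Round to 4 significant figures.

43.51 mph

27.06 ft/s × 0.3048 → 8.24789 m/s
21.78 kn × 0.514444 → 11.2046 m/s
Sum: 8.24789 + 11.2046 = 19.4525 m/s
In mph: 19.4525 / 0.44704 = 43.514 mph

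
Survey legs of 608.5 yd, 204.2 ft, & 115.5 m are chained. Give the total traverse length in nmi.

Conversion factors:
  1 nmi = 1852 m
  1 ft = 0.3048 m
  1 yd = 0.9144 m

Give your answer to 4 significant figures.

608.5 yd × 0.9144 = 556.412 m
204.2 ft × 0.3048 = 62.2402 m
115.5 m (already m)
Sum: 556.412 + 62.2402 + 115.5 = 734.152 m
In nmi: 734.152 / 1852 = 0.39641 nmi

0.3964 nmi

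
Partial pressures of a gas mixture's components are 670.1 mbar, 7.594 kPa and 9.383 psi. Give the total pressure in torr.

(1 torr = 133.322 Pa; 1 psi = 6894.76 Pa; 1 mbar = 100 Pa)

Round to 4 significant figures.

1045 torr

670.1 mbar × 100 = 67010 Pa
7.594 kPa × 1000 = 7594 Pa
9.383 psi × 6894.76 = 64693.5 Pa
Total: 67010 + 7594 + 64693.5 = 139298 Pa
In torr: 139298 / 133.322 = 1044.82 torr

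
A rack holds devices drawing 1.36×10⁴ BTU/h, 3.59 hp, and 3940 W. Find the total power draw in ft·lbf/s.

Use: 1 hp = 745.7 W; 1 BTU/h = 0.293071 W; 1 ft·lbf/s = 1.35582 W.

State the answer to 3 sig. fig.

7820 ft·lbf/s

1.36×10⁴ BTU/h × 0.293071 → 3985.77 W
3.59 hp × 745.7 → 2677.06 W
3940 W (already W)
Total: 3985.77 + 2677.06 + 3940 = 10602.8 W
In ft·lbf/s: 10602.8 / 1.35582 = 7820.21 ft·lbf/s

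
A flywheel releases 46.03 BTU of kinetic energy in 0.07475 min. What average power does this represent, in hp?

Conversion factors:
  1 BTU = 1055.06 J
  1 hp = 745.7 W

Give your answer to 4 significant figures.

14.52 hp

46.03 BTU × 1055.06 → 48564.4 J
0.07475 min × 60 → 4.485 s
P = E / t = 48564.4 J / 4.485 s = 10828.2 W
10828.2 W ÷ (745.7 W/hp) = 14.5209 hp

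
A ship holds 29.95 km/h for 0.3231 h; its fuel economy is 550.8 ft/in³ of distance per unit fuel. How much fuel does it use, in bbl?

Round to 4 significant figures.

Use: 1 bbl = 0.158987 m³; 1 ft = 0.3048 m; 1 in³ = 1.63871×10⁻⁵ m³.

29.95 km/h → 8.31944 m/s
0.3231 h → 1163.16 s
d = v × t = 8.31944 × 1163.16 = 9676.84 m
550.8 ft/in³ → 1.02449×10⁷ m/m³
V = d / (distance per unit fuel) = 9676.84 / 1.02449×10⁷ = 9.44552×10⁻⁴ m³
In bbl: 9.44552×10⁻⁴ / 0.158987 = 0.00594106 bbl

0.005941 bbl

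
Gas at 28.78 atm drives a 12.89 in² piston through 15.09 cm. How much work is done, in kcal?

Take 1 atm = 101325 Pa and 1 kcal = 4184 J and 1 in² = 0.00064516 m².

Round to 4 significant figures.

28.78 atm → 2.91613×10⁶ Pa
12.89 in² → 0.00831611 m²
F = P × A = 2.91613×10⁶ × 0.00831611 = 24250.9 N
15.09 cm → 0.1509 m
W = F × d = 24250.9 × 0.1509 = 3659.46 J
In kcal: 3659.46 / 4184 = 0.874632 kcal

0.8746 kcal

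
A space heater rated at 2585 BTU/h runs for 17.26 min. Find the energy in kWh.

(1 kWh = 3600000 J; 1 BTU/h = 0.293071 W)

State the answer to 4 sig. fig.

2585 BTU/h × 0.293071 → 757.589 W
17.26 min × 60 → 1035.6 s
E = P × t = 757.589 W × 1035.6 s = 784559 J
784559 J ÷ (3600000 J/kWh) = 0.217933 kWh

0.2179 kWh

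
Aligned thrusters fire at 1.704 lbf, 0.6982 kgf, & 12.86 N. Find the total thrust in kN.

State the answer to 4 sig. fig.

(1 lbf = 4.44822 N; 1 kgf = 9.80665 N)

0.02729 kN

1.704 lbf × 4.44822 = 7.57977 N
0.6982 kgf × 9.80665 = 6.847 N
12.86 N (already N)
Combined: 7.57977 + 6.847 + 12.86 = 27.2868 N
In kN: 27.2868 / 1000 = 0.0272868 kN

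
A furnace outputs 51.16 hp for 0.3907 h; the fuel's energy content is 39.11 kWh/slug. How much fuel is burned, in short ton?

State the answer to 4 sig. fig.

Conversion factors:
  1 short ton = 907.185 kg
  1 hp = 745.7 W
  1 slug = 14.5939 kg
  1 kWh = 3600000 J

51.16 hp → 38150 W
0.3907 h → 1406.52 s
E = P × t = 38150 × 1406.52 = 5.36587×10⁷ J
39.11 kWh/slug → 9.64759×10⁶ J/kg
m = E / e_s = 5.36587×10⁷ / 9.64759×10⁶ = 5.56188 kg
In short ton: 5.56188 / 907.185 = 0.00613092 short ton

0.006131 short ton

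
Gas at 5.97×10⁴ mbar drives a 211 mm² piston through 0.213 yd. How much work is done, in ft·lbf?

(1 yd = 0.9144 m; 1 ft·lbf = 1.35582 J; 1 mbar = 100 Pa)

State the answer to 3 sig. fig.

5.97×10⁴ mbar → 5.97×10⁶ Pa
211 mm² → 2.11×10⁻⁴ m²
F = P × A = 5.97×10⁶ × 2.11×10⁻⁴ = 1259.67 N
0.213 yd → 0.194767 m
W = F × d = 1259.67 × 0.194767 = 245.342 J
In ft·lbf: 245.342 / 1.35582 = 180.955 ft·lbf

181 ft·lbf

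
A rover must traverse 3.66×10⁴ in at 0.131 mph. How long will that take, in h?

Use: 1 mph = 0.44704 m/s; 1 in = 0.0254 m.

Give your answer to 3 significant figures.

4.41 h

3.66×10⁴ in × 0.0254 → 929.64 m
0.131 mph × 0.44704 → 0.0585622 m/s
t = d / v = 929.64 m / 0.0585622 m/s = 15874.4 s
15874.4 s ÷ (3600 s/h) = 4.40956 h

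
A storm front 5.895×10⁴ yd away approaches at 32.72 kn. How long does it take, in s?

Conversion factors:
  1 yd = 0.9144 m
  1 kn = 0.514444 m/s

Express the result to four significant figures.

3202 s

5.895×10⁴ yd × 0.9144 = 53903.9 m
32.72 kn × 0.514444 = 16.8326 m/s
t = d / v = 53903.9 m / 16.8326 m/s = 3202.35 s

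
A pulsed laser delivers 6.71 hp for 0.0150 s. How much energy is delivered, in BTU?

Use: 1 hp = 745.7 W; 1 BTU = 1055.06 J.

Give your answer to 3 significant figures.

6.71 hp × 745.7 → 5003.65 W
E = P × t = 5003.65 W × 0.015 s = 75.0548 J
75.0548 J ÷ (1055.06 J/BTU) = 0.0711379 BTU

0.0711 BTU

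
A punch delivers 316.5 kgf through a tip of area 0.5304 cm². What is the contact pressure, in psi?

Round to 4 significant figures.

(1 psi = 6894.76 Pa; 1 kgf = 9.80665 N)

8487 psi

316.5 kgf × 9.80665 = 3103.8 N
0.5304 cm² × 0.0001 = 5.304×10⁻⁵ m²
P = F / A = 3103.8 N / 5.304×10⁻⁵ m² = 5.85181×10⁷ Pa
5.85181×10⁷ Pa ÷ (6894.76 Pa/psi) = 8487.33 psi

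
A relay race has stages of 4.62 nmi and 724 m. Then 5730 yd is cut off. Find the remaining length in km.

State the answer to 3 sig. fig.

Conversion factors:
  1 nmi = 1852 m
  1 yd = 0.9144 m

4.04 km

4.62 nmi × 1852 = 8556.24 m
724 m (already m)
5730 yd × 0.9144 = 5239.51 m
Net: 8556.24 + 724 − 5239.51 = 4040.73 m
In km: 4040.73 / 1000 = 4.04073 km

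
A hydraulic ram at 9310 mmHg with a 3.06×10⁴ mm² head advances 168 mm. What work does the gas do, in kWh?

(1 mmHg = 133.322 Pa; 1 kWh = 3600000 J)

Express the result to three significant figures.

9310 mmHg → 1.24123×10⁶ Pa
3.06×10⁴ mm² → 0.0306 m²
F = P × A = 1.24123×10⁶ × 0.0306 = 37981.6 N
168 mm → 0.168 m
W = F × d = 37981.6 × 0.168 = 6380.91 J
In kWh: 6380.91 / 3600000 = 0.00177248 kWh

0.00177 kWh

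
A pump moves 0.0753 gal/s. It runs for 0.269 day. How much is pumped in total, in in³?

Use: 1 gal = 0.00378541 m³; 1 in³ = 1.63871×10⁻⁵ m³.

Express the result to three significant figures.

0.0753 gal/s → 2.85041×10⁻⁴ m³/s
0.269 day → 23241.6 s
V = Q × t = 2.85041×10⁻⁴ × 23241.6 = 6.62481 m³
In in³: 6.62481 / 1.63871×10⁻⁵ = 404270 in³

4.04×10⁵ in³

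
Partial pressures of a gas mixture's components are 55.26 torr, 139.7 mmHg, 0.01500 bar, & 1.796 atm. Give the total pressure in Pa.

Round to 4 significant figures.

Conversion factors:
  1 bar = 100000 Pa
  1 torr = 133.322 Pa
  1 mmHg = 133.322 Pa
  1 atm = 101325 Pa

55.26 torr × 133.322 = 7367.37 Pa
139.7 mmHg × 133.322 = 18625.1 Pa
0.01500 bar × 100000 = 1500 Pa
1.796 atm × 101325 = 181980 Pa
Sum: 7367.37 + 18625.1 + 1500 + 181980 = 209472 Pa

2.095×10⁵ Pa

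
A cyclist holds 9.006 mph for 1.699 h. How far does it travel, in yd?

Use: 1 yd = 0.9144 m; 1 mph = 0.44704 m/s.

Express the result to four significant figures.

2.693×10⁴ yd

9.006 mph × 0.44704 → 4.02604 m/s
1.699 h × 3600 → 6116.4 s
d = v × t = 4.02604 m/s × 6116.4 s = 24624.9 m
24624.9 m ÷ (0.9144 m/yd) = 26930.1 yd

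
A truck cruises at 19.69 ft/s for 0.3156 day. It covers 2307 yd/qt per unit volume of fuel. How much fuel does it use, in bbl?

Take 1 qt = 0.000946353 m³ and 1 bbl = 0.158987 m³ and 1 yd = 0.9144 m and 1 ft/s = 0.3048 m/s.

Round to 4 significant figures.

0.4618 bbl

19.69 ft/s → 6.00151 m/s
0.3156 day → 27267.8 s
d = v × t = 6.00151 × 27267.8 = 163648 m
2307 yd/qt → 2.22911×10⁶ m/m³
V = d / (distance per unit fuel) = 163648 / 2.22911×10⁶ = 0.0734141 m³
In bbl: 0.0734141 / 0.158987 = 0.461762 bbl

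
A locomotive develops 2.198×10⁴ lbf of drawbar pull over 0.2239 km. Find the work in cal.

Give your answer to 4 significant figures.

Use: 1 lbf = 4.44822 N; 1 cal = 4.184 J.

5.232×10⁶ cal

2.198×10⁴ lbf × 4.44822 = 97771.9 N
0.2239 km × 1000 = 223.9 m
W = F × d = 97771.9 N × 223.9 m = 2.18911×10⁷ J
2.18911×10⁷ J ÷ (4.184 J/cal) = 5.2321×10⁶ cal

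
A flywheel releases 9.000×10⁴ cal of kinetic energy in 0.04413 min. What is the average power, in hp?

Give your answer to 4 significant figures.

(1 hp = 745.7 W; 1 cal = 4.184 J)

190.7 hp

9.000×10⁴ cal × 4.184 = 376560 J
0.04413 min × 60 = 2.6478 s
P = E / t = 376560 J / 2.6478 s = 142216 W
142216 W ÷ (745.7 W/hp) = 190.715 hp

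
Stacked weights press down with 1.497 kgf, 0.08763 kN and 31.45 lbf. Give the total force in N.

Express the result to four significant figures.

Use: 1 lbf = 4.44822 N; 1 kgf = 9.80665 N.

242.2 N

1.497 kgf × 9.80665 = 14.6806 N
0.08763 kN × 1000 = 87.63 N
31.45 lbf × 4.44822 = 139.897 N
Sum: 14.6806 + 87.63 + 139.897 = 242.208 N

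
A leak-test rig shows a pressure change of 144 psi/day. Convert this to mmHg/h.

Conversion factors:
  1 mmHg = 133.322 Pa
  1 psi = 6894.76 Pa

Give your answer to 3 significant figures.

310 mmHg/h

144 psi/day × 6894.76 Pa/psi ÷ 86400 s/day = 11.4913 Pa/s
11.4913 Pa/s ÷ 133.322 Pa/mmHg × 3600 s/h = 310.291 mmHg/h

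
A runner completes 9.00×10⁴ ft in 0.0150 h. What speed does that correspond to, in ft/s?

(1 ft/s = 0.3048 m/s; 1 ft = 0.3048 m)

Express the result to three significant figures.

1670 ft/s

9.00×10⁴ ft × 0.3048 = 27432 m
0.0150 h × 3600 = 54 s
v = d / t = 27432 m / 54 s = 508 m/s
508 m/s ÷ (0.3048 m/s/ft/s) = 1666.67 ft/s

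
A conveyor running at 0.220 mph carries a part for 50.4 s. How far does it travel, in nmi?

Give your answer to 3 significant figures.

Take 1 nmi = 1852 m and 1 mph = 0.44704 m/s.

0.00268 nmi

0.220 mph × 0.44704 → 0.0983488 m/s
d = v × t = 0.0983488 m/s × 50.4 s = 4.95678 m
4.95678 m ÷ (1852 m/nmi) = 0.00267645 nmi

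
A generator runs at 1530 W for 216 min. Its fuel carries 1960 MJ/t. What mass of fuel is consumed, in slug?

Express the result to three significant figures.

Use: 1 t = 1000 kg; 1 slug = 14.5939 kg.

216 min → 12960 s
E = P × t = 1530 × 12960 = 1.98288×10⁷ J
1960 MJ/t → 1.96×10⁶ J/kg
m = E / e_s = 1.98288×10⁷ / 1.96×10⁶ = 10.1167 kg
In slug: 10.1167 / 14.5939 = 0.693214 slug

0.693 slug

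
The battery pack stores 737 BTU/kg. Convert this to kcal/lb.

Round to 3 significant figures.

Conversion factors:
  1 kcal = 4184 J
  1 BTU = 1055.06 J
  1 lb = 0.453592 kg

737 BTU/kg × 1055.06 J/BTU = 777579 J/kg
777579 J/kg ÷ 4184 J/kcal × 0.453592 kg/lb = 84.2982 kcal/lb

84.3 kcal/lb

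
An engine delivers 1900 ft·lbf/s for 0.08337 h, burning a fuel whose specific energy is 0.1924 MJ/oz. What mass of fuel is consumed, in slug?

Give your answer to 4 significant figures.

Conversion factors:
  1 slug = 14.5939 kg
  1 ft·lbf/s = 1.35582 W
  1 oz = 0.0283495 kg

1900 ft·lbf/s → 2576.06 W
0.08337 h → 300.132 s
E = P × t = 2576.06 × 300.132 = 773158 J
0.1924 MJ/oz → 6.78672×10⁶ J/kg
m = E / e_s = 773158 / 6.78672×10⁶ = 0.113922 kg
In slug: 0.113922 / 14.5939 = 0.00780614 slug

0.007806 slug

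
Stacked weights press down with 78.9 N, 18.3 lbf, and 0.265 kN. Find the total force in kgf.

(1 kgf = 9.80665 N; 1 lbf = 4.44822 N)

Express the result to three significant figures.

78.9 N (already N)
18.3 lbf × 4.44822 → 81.4024 N
0.265 kN × 1000 → 265 N
Combined: 78.9 + 81.4024 + 265 = 425.302 N
In kgf: 425.302 / 9.80665 = 43.3687 kgf

43.4 kgf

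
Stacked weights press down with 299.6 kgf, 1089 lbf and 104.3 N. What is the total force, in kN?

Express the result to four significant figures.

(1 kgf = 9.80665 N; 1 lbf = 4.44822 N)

299.6 kgf × 9.80665 → 2938.07 N
1089 lbf × 4.44822 → 4844.11 N
104.3 N (already N)
Sum: 2938.07 + 4844.11 + 104.3 = 7886.48 N
In kN: 7886.48 / 1000 = 7.88648 kN

7.886 kN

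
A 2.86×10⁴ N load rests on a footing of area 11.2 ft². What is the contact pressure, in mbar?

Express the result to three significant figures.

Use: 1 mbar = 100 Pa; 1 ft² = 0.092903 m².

11.2 ft² × 0.092903 → 1.04051 m²
P = F / A = 28600 N / 1.04051 m² = 27486.5 Pa
27486.5 Pa ÷ (100 Pa/mbar) = 274.865 mbar

275 mbar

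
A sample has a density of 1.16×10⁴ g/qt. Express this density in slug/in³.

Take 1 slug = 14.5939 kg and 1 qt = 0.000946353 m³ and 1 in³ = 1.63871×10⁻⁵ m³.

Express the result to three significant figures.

0.0138 slug/in³

1.16×10⁴ g/qt × 0.001 kg/g ÷ 0.000946353 m³/qt = 12257.6 kg/m³
12257.6 kg/m³ ÷ 14.5939 kg/slug × 1.63871×10⁻⁵ m³/in³ = 0.0137637 slug/in³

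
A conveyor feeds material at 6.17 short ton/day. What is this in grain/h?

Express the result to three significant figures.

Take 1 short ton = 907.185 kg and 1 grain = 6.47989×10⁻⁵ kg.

3.60×10⁶ grain/h

6.17 short ton/day × 907.185 kg/short ton ÷ 86400 s/day = 0.0647839 kg/s
0.0647839 kg/s ÷ 6.47989×10⁻⁵ kg/grain × 3600 s/h = 3.59917×10⁶ grain/h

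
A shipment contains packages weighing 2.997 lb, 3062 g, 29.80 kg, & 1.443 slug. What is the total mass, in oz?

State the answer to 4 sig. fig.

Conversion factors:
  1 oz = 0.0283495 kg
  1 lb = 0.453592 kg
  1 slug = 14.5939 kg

1950 oz

2.997 lb × 0.453592 = 1.35942 kg
3062 g × 0.001 = 3.062 kg
29.80 kg (already kg)
1.443 slug × 14.5939 = 21.059 kg
Sum: 1.35942 + 3.062 + 29.8 + 21.059 = 55.2804 kg
In oz: 55.2804 / 0.0283495 = 1949.96 oz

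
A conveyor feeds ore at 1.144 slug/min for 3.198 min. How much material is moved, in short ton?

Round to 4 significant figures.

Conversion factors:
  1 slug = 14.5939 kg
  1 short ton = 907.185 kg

1.144 slug/min → 0.278257 kg/s
3.198 min → 191.88 s
m = ṁ × t = 0.278257 × 191.88 = 53.392 kg
In short ton: 53.392 / 907.185 = 0.0588546 short ton

0.05885 short ton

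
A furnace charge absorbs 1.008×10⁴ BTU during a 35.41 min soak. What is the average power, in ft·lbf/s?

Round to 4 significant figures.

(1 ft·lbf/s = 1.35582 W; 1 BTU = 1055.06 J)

1.008×10⁴ BTU × 1055.06 = 1.0635×10⁷ J
35.41 min × 60 = 2124.6 s
P = E / t = 1.0635×10⁷ J / 2124.6 s = 5005.65 W
5005.65 W ÷ (1.35582 W/ft·lbf/s) = 3691.97 ft·lbf/s

3692 ft·lbf/s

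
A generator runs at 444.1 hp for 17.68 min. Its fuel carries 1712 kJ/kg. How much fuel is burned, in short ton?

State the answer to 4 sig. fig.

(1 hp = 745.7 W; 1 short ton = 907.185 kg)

0.2262 short ton

444.1 hp → 331165 W
17.68 min → 1060.8 s
E = P × t = 331165 × 1060.8 = 3.513×10⁸ J
1712 kJ/kg → 1.712×10⁶ J/kg
m = E / e_s = 3.513×10⁸ / 1.712×10⁶ = 205.199 kg
In short ton: 205.199 / 907.185 = 0.226193 short ton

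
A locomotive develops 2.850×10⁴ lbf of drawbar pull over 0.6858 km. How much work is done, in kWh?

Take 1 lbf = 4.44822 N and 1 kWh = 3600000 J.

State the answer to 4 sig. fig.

24.15 kWh

2.850×10⁴ lbf × 4.44822 = 126774 N
0.6858 km × 1000 = 685.8 m
W = F × d = 126774 N × 685.8 m = 8.69416×10⁷ J
8.69416×10⁷ J ÷ (3600000 J/kWh) = 24.1504 kWh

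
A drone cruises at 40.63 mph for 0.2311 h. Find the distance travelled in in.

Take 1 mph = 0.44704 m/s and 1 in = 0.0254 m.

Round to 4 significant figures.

5.949×10⁵ in

40.63 mph × 0.44704 = 18.1632 m/s
0.2311 h × 3600 = 831.96 s
d = v × t = 18.1632 m/s × 831.96 s = 15111.1 m
15111.1 m ÷ (0.0254 m/in) = 594925 in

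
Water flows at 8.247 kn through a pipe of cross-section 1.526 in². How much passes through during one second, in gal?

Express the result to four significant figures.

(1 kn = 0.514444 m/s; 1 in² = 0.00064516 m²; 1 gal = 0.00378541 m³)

8.247 kn × 0.514444 → 4.24262 m/s
1.526 in² × 0.00064516 → 9.84514×10⁻⁴ m²
V = v × A × t = 4.24262 m/s × 9.84514×10⁻⁴ m² × 1 s = 0.00417692 m³
0.00417692 m³ ÷ (0.00378541 m³/gal) = 1.10343 gal

1.103 gal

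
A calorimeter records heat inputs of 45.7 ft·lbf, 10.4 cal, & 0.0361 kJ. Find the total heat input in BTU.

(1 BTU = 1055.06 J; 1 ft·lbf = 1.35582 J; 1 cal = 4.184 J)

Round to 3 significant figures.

0.134 BTU

45.7 ft·lbf × 1.35582 → 61.961 J
10.4 cal × 4.184 → 43.5136 J
0.0361 kJ × 1000 → 36.1 J
Total: 61.961 + 43.5136 + 36.1 = 141.575 J
In BTU: 141.575 / 1055.06 = 0.134187 BTU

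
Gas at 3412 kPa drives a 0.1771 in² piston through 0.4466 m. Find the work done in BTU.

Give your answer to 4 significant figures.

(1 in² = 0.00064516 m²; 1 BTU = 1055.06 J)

3412 kPa → 3.412×10⁶ Pa
0.1771 in² → 1.14258×10⁻⁴ m²
F = P × A = 3.412×10⁶ × 1.14258×10⁻⁴ = 389.848 N
W = F × d = 389.848 × 0.4466 = 174.106 J
In BTU: 174.106 / 1055.06 = 0.16502 BTU

0.1650 BTU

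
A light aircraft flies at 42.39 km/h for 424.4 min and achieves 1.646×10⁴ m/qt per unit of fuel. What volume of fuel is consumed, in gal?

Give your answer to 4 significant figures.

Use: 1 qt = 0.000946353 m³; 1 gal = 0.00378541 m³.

4.554 gal

42.39 km/h → 11.775 m/s
424.4 min → 25464 s
d = v × t = 11.775 × 25464 = 299839 m
1.646×10⁴ m/qt → 1.73931×10⁷ m/m³
V = d / (distance per unit fuel) = 299839 / 1.73931×10⁷ = 0.017239 m³
In gal: 0.017239 / 0.00378541 = 4.55406 gal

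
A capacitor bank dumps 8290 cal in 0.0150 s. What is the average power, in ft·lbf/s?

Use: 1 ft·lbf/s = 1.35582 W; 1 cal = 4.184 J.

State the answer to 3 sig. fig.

8290 cal × 4.184 = 34685.4 J
P = E / t = 34685.4 J / 0.015 s = 2.31236×10⁶ W
2.31236×10⁶ W ÷ (1.35582 W/ft·lbf/s) = 1.70551×10⁶ ft·lbf/s

1.71×10⁶ ft·lbf/s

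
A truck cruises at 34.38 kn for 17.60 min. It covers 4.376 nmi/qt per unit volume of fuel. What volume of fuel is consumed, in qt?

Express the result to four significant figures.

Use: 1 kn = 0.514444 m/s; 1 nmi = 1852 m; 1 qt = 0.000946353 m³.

34.38 kn → 17.6866 m/s
17.60 min → 1056 s
d = v × t = 17.6866 × 1056 = 18677 m
4.376 nmi/qt → 8.56377×10⁶ m/m³
V = d / (distance per unit fuel) = 18677 / 8.56377×10⁶ = 0.00218093 m³
In qt: 0.00218093 / 0.000946353 = 2.30456 qt

2.305 qt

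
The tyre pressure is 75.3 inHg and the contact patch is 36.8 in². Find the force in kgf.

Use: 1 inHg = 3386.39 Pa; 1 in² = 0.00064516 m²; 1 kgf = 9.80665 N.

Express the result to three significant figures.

75.3 inHg × 3386.39 → 254995 Pa
36.8 in² × 0.00064516 → 0.0237419 m²
F = P × A = 254995 Pa × 0.0237419 m² = 6054.07 N
6054.07 N ÷ (9.80665 N/kgf) = 617.343 kgf

617 kgf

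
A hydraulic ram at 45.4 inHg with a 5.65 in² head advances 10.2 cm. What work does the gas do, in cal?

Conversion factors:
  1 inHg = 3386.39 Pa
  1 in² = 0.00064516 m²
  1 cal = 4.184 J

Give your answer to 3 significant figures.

13.7 cal

45.4 inHg → 153742 Pa
5.65 in² → 0.00364515 m²
F = P × A = 153742 × 0.00364515 = 560.413 N
10.2 cm → 0.102 m
W = F × d = 560.413 × 0.102 = 57.1621 J
In cal: 57.1621 / 4.184 = 13.6621 cal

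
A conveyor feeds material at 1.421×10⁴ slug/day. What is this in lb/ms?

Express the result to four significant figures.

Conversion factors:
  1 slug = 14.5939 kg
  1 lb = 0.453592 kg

0.005292 lb/ms

1.421×10⁴ slug/day × 14.5939 kg/slug ÷ 86400 s/day = 2.40022 kg/s
2.40022 kg/s ÷ 0.453592 kg/lb × 0.001 s/ms = 0.00529158 lb/ms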